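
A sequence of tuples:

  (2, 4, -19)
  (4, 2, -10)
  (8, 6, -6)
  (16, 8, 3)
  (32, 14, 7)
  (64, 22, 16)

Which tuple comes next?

(128, 36, 20)

First value: ×2 each step, so 2, 4, 8, 16, 32, 64 → 128.
Second value — each term is the sum of the two before it: 4, 2, 6, 8, 14, 22 → 36.
For the third value, alternating steps +9, +4, +9, +4, …: -19, -10, -6, 3, 7, 16 → 20.
So the next tuple is (128, 36, 20).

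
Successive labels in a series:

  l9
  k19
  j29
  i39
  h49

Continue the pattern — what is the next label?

g59

For the letter, letters move back 1 place in the alphabet: l, k, j, i, h → g.
Second component: 9, 19, 29, 39, 49 → 59 (+10 each step).
So the next label is g59.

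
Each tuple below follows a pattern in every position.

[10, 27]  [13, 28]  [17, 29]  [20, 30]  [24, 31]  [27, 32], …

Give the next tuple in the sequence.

[31, 33]

First entry: alternating steps +3, +4, +3, +4, …; 10, 13, 17, 20, 24, 27 → 31.
Second entry: +1 each step; 27, 28, 29, 30, 31, 32 → 33.
Combining the parts gives [31, 33].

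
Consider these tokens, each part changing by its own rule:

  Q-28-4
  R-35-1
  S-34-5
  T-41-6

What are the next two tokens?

U-40-11, V-47-17

For the letter, letters move forward 1 place in the alphabet: Q, R, S, T → U → V.
Second component: alternating steps +7, −1, +7, −1, …; 28, 35, 34, 41 → 40 → 47.
Third component goes 4, 1, 5, 6 → 11 → 17 (each term is the sum of the two before it).
So the next two tokens are U-40-11 and V-47-17.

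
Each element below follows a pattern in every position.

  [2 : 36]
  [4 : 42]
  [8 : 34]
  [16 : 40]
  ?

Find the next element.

First slot: ×2 each step; 2, 4, 8, 16 → 32.
Second slot: 36, 42, 34, 40 → 32 (alternating steps +6, −8, +6, −8, …).
Combining the parts gives [32 : 32].

[32 : 32]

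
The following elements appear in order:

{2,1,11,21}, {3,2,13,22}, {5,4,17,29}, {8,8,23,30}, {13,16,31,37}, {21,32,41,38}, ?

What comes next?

First component: each term is the sum of the two before it, so 2, 3, 5, 8, 13, 21 → 34.
Second component goes 1, 2, 4, 8, 16, 32 → 64 (×2 each step).
Third component — differences are 2, 4, 6, … (increasing by 2 each time): 11, 13, 17, 23, 31, 41 → 53.
Fourth component: 21, 22, 29, 30, 37, 38 → 45 (alternating steps +1, +7, +1, +7, …).
Putting it together: {34,64,53,45}.

{34,64,53,45}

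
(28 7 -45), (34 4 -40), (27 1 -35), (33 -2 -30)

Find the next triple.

(26 -5 -25)

First value: alternating steps +6, −7, +6, −7, …, so 28, 34, 27, 33 → 26.
Second value: −3 each step, so 7, 4, 1, -2 → -5.
Third value: +5 each step; -45, -40, -35, -30 → -25.
So the next triple is (26 -5 -25).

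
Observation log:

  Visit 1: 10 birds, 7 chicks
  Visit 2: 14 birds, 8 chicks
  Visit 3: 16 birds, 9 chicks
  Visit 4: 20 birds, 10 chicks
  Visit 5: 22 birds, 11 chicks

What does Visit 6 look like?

26 birds, 12 chicks

Birds: 10, 14, 16, 20, 22 → 26 (alternating steps +4, +2, +4, +2, …).
Chicks goes 7, 8, 9, 10, 11 → 12 (+1 each step).
So the next line is 26 birds, 12 chicks.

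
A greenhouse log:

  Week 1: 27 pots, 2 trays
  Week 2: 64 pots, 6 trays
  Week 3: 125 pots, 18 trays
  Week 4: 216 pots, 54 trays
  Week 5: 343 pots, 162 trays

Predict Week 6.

512 pots, 486 trays

Pots: perfect cubes: 3³, 4³, 5³, …, so 27, 64, 125, 216, 343 → 512.
Trays: ×3 each step; 2, 6, 18, 54, 162 → 486.
Combining the parts gives 512 pots, 486 trays.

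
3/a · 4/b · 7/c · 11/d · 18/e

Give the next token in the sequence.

For the first component, each term is the sum of the two before it: 3, 4, 7, 11, 18 → 29.
Letter: letters move forward 1 place in the alphabet; a, b, c, d, e → f.
Putting it together: 29/f.

29/f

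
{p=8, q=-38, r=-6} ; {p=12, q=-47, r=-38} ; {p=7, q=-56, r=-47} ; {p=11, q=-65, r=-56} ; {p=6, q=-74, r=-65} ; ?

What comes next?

P: alternating steps +4, −5, +4, −5, …; 8, 12, 7, 11, 6 → 10.
Q: −9 each step; -38, -47, -56, -65, -74 → -83.
For the r, always the previous value of the q: -6, -38, -47, -56, -65 → -74.
Combining the parts gives {p=10, q=-83, r=-74}.

{p=10, q=-83, r=-74}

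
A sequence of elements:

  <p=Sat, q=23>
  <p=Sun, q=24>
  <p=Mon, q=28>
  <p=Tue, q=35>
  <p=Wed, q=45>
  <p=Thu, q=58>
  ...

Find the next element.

P — runs through the weekdays Mon→Sun: Sat, Sun, Mon, Tue, Wed, Thu → Fri.
Q: 23, 24, 28, 35, 45, 58 → 74 (differences are 1, 4, 7, … (increasing by 3 each time)).
Putting it together: <p=Fri, q=74>.

<p=Fri, q=74>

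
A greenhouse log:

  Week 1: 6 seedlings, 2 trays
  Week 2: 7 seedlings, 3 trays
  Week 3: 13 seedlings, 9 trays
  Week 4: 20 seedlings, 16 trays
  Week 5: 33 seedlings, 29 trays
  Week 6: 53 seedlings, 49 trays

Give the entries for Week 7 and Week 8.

Seedlings goes 6, 7, 13, 20, 33, 53 → 86 → 139 (each term is the sum of the two before it).
Trays: always 4 less than the seedlings; 2, 3, 9, 16, 29, 49 → 82 → 135.
Putting the parts together: 86 seedlings, 82 trays and then 139 seedlings, 135 trays.

86 seedlings, 82 trays; 139 seedlings, 135 trays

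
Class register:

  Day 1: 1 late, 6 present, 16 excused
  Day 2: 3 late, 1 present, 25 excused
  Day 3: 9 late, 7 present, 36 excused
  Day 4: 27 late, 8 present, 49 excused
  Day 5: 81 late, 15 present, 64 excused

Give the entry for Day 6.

Late — ×3 each step: 1, 3, 9, 27, 81 → 243.
Present — each term is the sum of the two before it: 6, 1, 7, 8, 15 → 23.
Excused: perfect squares: 4², 5², 6², …; 16, 25, 36, 49, 64 → 81.
Putting it together: 243 late, 23 present, 81 excused.

243 late, 23 present, 81 excused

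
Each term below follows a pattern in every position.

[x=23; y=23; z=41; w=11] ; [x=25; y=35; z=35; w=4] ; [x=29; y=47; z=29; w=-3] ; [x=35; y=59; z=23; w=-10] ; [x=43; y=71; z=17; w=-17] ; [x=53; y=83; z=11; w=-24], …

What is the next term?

[x=65; y=95; z=5; w=-31]

X — differences are 2, 4, 6, … (increasing by 2 each time): 23, 25, 29, 35, 43, 53 → 65.
For the y, +12 each step: 23, 35, 47, 59, 71, 83 → 95.
Z goes 41, 35, 29, 23, 17, 11 → 5 (−6 each step).
W: 11, 4, -3, -10, -17, -24 → -31 (−7 each step).
So the next term is [x=65; y=95; z=5; w=-31].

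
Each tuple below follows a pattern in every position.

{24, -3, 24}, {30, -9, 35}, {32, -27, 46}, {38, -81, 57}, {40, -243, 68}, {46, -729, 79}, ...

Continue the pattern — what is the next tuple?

{48, -2187, 90}

First coordinate: alternating steps +6, +2, +6, +2, …, so 24, 30, 32, 38, 40, 46 → 48.
For the second coordinate, ×3 each step: -3, -9, -27, -81, -243, -729 → -2187.
Third coordinate: +11 each step, so 24, 35, 46, 57, 68, 79 → 90.
So the next tuple is {48, -2187, 90}.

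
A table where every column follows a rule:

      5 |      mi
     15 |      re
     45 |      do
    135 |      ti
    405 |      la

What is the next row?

First component goes 5, 15, 45, 135, 405 → 1215 (×3 each step).
Note: mi, re, do, ti, la → sol (runs backward through the solfège scale do→ti).
Combining the parts gives 1215  sol.

1215  sol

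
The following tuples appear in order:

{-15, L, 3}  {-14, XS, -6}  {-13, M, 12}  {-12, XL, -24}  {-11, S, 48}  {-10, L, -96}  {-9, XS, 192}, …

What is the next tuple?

First entry goes -15, -14, -13, -12, -11, -10, -9 → -8 (+1 each step).
Size: repeats L → XS → M → XL → S; L, XS, M, XL, S, L, XS → M.
Third entry goes 3, -6, 12, -24, 48, -96, 192 → -384 (×(-2) each step).
So the next tuple is {-8, M, -384}.

{-8, M, -384}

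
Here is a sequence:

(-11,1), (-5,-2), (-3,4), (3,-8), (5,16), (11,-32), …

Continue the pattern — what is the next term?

First value — alternating steps +6, +2, +6, +2, …: -11, -5, -3, 3, 5, 11 → 13.
For the second value, ×(-2) each step: 1, -2, 4, -8, 16, -32 → 64.
Combining the parts gives (13,64).

(13,64)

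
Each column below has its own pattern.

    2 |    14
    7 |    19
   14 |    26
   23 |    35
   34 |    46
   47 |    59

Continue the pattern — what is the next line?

62  74

First component: differences are 5, 7, 9, … (increasing by 2 each time), so 2, 7, 14, 23, 34, 47 → 62.
Second component: always 12 more than the first component; 14, 19, 26, 35, 46, 59 → 74.
So the next line is 62  74.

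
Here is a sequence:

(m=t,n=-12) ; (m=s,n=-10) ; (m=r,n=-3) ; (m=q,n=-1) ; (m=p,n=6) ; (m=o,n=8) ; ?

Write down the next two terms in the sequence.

M: t, s, r, q, p, o → n → m (letters move back 1 place in the alphabet).
N — alternating steps +2, +7, +2, +7, …: -12, -10, -3, -1, 6, 8 → 15 → 17.
Putting the parts together: (m=n,n=15) and then (m=m,n=17).

(m=n,n=15), (m=m,n=17)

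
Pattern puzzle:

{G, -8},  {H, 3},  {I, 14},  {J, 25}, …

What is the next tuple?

{K, 36}

For the letter, letters move forward 1 place in the alphabet: G, H, I, J → K.
Second slot goes -8, 3, 14, 25 → 36 (+11 each step).
So the next tuple is {K, 36}.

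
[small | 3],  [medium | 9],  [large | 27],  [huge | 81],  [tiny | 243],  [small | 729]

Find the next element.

Size: repeats small → medium → large → huge → tiny; small, medium, large, huge, tiny, small → medium.
Second coordinate: 3, 9, 27, 81, 243, 729 → 2187 (×3 each step).
So the next element is [medium | 2187].

[medium | 2187]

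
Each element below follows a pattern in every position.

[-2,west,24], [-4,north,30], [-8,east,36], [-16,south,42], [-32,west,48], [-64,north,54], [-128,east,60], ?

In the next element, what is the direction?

First part goes -2, -4, -8, -16, -32, -64, -128 → -256 (×2 each step).
Direction: west, north, east, south, west, north, east → south (repeats west → north → east → south).
Third part: +6 each step; 24, 30, 36, 42, 48, 54, 60 → 66.

south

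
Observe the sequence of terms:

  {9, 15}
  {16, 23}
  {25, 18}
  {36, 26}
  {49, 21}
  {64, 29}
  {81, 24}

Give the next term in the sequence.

{100, 32}

First coordinate — perfect squares: 3², 4², 5², …: 9, 16, 25, 36, 49, 64, 81 → 100.
Second coordinate — alternating steps +8, −5, +8, −5, …: 15, 23, 18, 26, 21, 29, 24 → 32.
So the next term is {100, 32}.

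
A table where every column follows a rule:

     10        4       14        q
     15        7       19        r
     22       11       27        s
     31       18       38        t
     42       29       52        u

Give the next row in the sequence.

55  47  69  v

First component: 10, 15, 22, 31, 42 → 55 (differences are 5, 7, 9, … (increasing by 2 each time)).
Second component: each term is the sum of the two before it, so 4, 7, 11, 18, 29 → 47.
Third component: 14, 19, 27, 38, 52 → 69 (differences are 5, 8, 11, … (increasing by 3 each time)).
Letter goes q, r, s, t, u → v (letters move forward 1 place in the alphabet).
So the next row is 55  47  69  v.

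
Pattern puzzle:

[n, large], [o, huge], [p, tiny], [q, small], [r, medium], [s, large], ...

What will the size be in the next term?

huge

Size: repeats large → huge → tiny → small → medium, so large, huge, tiny, small, medium, large → huge.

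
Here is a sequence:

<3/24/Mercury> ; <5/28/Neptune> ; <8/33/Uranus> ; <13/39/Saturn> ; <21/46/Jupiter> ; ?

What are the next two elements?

First slot — each term is the sum of the two before it: 3, 5, 8, 13, 21 → 34 → 55.
Second slot: 24, 28, 33, 39, 46 → 54 → 63 (differences are 4, 5, 6, … (increasing by 1 each time)).
Planet — runs backward through the planets Mercury→Neptune: Mercury, Neptune, Uranus, Saturn, Jupiter → Mars → Earth.
So the next two elements are <34/54/Mars> and <55/63/Earth>.

<34/54/Mars>, <55/63/Earth>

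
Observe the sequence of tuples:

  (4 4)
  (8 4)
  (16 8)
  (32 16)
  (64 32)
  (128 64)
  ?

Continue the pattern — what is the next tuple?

For the first part, ×2 each step: 4, 8, 16, 32, 64, 128 → 256.
Second part: always the previous value of the first part; 4, 4, 8, 16, 32, 64 → 128.
Combining the parts gives (256 128).

(256 128)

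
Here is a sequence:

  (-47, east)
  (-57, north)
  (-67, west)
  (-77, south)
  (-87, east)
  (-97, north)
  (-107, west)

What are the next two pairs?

(-117, south), (-127, east)

First value: −10 each step, so -47, -57, -67, -77, -87, -97, -107 → -117 → -127.
For the direction, repeats east → north → west → south: east, north, west, south, east, north, west → south → east.
Putting the parts together: (-117, south) and then (-127, east).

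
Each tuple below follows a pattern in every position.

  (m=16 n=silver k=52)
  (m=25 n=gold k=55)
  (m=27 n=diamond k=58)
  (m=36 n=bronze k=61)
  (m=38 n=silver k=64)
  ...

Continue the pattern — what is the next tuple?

(m=47 n=gold k=67)

M — alternating steps +9, +2, +9, +2, …: 16, 25, 27, 36, 38 → 47.
N: repeats silver → gold → diamond → bronze, so silver, gold, diamond, bronze, silver → gold.
K goes 52, 55, 58, 61, 64 → 67 (+3 each step).
So the next tuple is (m=47 n=gold k=67).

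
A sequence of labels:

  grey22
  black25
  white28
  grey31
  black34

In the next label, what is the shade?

white

Shade: grey, black, white, grey, black → white (repeats grey → black → white).
Second component: +3 each step, so 22, 25, 28, 31, 34 → 37.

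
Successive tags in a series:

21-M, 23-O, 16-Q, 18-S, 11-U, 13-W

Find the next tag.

6-Y

First component goes 21, 23, 16, 18, 11, 13 → 6 (alternating steps +2, −7, +2, −7, …).
Letter: M, O, Q, S, U, W → Y (letters move forward 2 places in the alphabet).
Putting it together: 6-Y.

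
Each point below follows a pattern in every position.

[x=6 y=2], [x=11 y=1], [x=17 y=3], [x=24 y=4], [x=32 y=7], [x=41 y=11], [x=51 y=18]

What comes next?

X — differences are 5, 6, 7, … (increasing by 1 each time): 6, 11, 17, 24, 32, 41, 51 → 62.
Y — each term is the sum of the two before it: 2, 1, 3, 4, 7, 11, 18 → 29.
Putting it together: [x=62 y=29].

[x=62 y=29]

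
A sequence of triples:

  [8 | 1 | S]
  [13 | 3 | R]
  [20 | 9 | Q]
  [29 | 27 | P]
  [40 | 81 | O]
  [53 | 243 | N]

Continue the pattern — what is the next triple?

For the first component, differences are 5, 7, 9, … (increasing by 2 each time): 8, 13, 20, 29, 40, 53 → 68.
For the second component, ×3 each step: 1, 3, 9, 27, 81, 243 → 729.
Letter — letters move back 1 place in the alphabet: S, R, Q, P, O, N → M.
So the next triple is [68 | 729 | M].

[68 | 729 | M]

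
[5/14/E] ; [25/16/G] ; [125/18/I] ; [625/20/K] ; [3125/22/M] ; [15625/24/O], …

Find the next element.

First coordinate: 5, 25, 125, 625, 3125, 15625 → 78125 (×5 each step).
Second coordinate — +2 each step: 14, 16, 18, 20, 22, 24 → 26.
Letter — letters move forward 2 places in the alphabet: E, G, I, K, M, O → Q.
Combining the parts gives [78125/26/Q].

[78125/26/Q]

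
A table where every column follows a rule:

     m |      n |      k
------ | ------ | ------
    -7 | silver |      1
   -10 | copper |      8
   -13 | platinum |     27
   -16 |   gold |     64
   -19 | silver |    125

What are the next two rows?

-22  copper  216; -25  platinum  343

For the column m, −3 each step: -7, -10, -13, -16, -19 → -22 → -25.
Column n: silver, copper, platinum, gold, silver → copper → platinum (repeats silver → copper → platinum → gold).
Column k: 1, 8, 27, 64, 125 → 216 → 343 (perfect cubes: 1³, 2³, 3³, …).
So the next two rows are -22  copper  216 and -25  platinum  343.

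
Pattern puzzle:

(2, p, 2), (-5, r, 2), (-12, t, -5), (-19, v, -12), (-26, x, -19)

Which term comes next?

First entry goes 2, -5, -12, -19, -26 → -33 (−7 each step).
Letter: p, r, t, v, x → z (letters move forward 2 places in the alphabet).
Third entry goes 2, 2, -5, -12, -19 → -26 (always the previous value of the first entry).
Putting it together: (-33, z, -26).

(-33, z, -26)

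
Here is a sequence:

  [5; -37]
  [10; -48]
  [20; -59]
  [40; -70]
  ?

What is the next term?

First part: 5, 10, 20, 40 → 80 (×2 each step).
For the second part, −11 each step: -37, -48, -59, -70 → -81.
So the next term is [80; -81].

[80; -81]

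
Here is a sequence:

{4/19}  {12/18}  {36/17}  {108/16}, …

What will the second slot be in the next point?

15

For the first slot, ×3 each step: 4, 12, 36, 108 → 324.
Second slot — −1 each step: 19, 18, 17, 16 → 15.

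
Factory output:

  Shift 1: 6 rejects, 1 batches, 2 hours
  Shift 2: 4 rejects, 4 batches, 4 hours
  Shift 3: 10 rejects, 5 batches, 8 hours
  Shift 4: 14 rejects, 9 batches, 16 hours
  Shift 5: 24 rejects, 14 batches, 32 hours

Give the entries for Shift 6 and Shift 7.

For the rejects, each term is the sum of the two before it: 6, 4, 10, 14, 24 → 38 → 62.
Batches: each term is the sum of the two before it; 1, 4, 5, 9, 14 → 23 → 37.
Hours: 2, 4, 8, 16, 32 → 64 → 128 (×2 each step).
Putting the parts together: 38 rejects, 23 batches, 64 hours and then 62 rejects, 37 batches, 128 hours.

38 rejects, 23 batches, 64 hours; 62 rejects, 37 batches, 128 hours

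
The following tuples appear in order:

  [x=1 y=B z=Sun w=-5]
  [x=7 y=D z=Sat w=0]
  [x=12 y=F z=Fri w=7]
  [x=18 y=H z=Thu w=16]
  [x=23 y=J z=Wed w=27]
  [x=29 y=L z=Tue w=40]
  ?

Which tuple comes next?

X goes 1, 7, 12, 18, 23, 29 → 34 (alternating steps +6, +5, +6, +5, …).
Y: B, D, F, H, J, L → N (letters move forward 2 places in the alphabet).
Z — runs backward through the weekdays Mon→Sun: Sun, Sat, Fri, Thu, Wed, Tue → Mon.
W — differences are 5, 7, 9, … (increasing by 2 each time): -5, 0, 7, 16, 27, 40 → 55.
Putting it together: [x=34 y=N z=Mon w=55].

[x=34 y=N z=Mon w=55]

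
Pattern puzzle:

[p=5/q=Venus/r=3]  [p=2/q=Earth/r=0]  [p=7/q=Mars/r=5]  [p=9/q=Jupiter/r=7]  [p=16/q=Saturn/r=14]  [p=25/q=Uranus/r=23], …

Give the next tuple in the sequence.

P — each term is the sum of the two before it: 5, 2, 7, 9, 16, 25 → 41.
Q: runs through the planets Mercury→Neptune; Venus, Earth, Mars, Jupiter, Saturn, Uranus → Neptune.
R: always 2 less than the p, so 3, 0, 5, 7, 14, 23 → 39.
Putting it together: [p=41/q=Neptune/r=39].

[p=41/q=Neptune/r=39]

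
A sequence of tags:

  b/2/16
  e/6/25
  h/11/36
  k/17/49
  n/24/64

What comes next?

q/32/81

Letter — letters move forward 3 places in the alphabet: b, e, h, k, n → q.
Second component: differences are 4, 5, 6, … (increasing by 1 each time), so 2, 6, 11, 17, 24 → 32.
Third component: perfect squares: 4², 5², 6², …; 16, 25, 36, 49, 64 → 81.
Combining the parts gives q/32/81.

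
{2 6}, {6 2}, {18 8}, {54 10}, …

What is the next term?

{162 18}

First coordinate: ×3 each step, so 2, 6, 18, 54 → 162.
Second coordinate: each term is the sum of the two before it; 6, 2, 8, 10 → 18.
Combining the parts gives {162 18}.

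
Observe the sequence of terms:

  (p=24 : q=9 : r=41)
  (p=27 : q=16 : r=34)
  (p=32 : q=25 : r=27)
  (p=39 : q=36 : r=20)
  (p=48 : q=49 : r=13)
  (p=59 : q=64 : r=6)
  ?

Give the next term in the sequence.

P: differences are 3, 5, 7, … (increasing by 2 each time); 24, 27, 32, 39, 48, 59 → 72.
Q: perfect squares: 3², 4², 5², …, so 9, 16, 25, 36, 49, 64 → 81.
R: −7 each step; 41, 34, 27, 20, 13, 6 → -1.
Combining the parts gives (p=72 : q=81 : r=-1).

(p=72 : q=81 : r=-1)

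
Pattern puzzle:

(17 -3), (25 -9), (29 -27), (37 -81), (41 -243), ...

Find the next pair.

First component: 17, 25, 29, 37, 41 → 49 (alternating steps +8, +4, +8, +4, …).
Second component: -3, -9, -27, -81, -243 → -729 (×3 each step).
Putting it together: (49 -729).

(49 -729)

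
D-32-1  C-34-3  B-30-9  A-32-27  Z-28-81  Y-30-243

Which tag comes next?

X-26-729

Letter: letters move back 1 place in the alphabet, wrapping A→Z, so D, C, B, A, Z, Y → X.
Second component: 32, 34, 30, 32, 28, 30 → 26 (alternating steps +2, −4, +2, −4, …).
Third component — ×3 each step: 1, 3, 9, 27, 81, 243 → 729.
Combining the parts gives X-26-729.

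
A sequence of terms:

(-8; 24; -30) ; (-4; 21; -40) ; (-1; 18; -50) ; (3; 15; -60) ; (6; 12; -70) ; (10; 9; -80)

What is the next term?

First slot: -8, -4, -1, 3, 6, 10 → 13 (alternating steps +4, +3, +4, +3, …).
Second slot: 24, 21, 18, 15, 12, 9 → 6 (−3 each step).
Third slot goes -30, -40, -50, -60, -70, -80 → -90 (−10 each step).
Putting it together: (13; 6; -90).

(13; 6; -90)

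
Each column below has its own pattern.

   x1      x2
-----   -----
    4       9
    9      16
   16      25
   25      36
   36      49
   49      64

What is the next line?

64  81

Column x1: perfect squares: 2², 3², 4², …, so 4, 9, 16, 25, 36, 49 → 64.
Column x2: perfect squares: 3², 4², 5², …, so 9, 16, 25, 36, 49, 64 → 81.
Putting it together: 64  81.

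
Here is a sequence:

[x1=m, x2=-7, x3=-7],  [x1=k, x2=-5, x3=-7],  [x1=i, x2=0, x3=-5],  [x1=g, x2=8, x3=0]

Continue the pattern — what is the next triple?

[x1=e, x2=19, x3=8]

X1 — letters move back 2 places in the alphabet: m, k, i, g → e.
X2: differences are 2, 5, 8, … (increasing by 3 each time); -7, -5, 0, 8 → 19.
X3: -7, -7, -5, 0 → 8 (always the previous value of the x2).
Combining the parts gives [x1=e, x2=19, x3=8].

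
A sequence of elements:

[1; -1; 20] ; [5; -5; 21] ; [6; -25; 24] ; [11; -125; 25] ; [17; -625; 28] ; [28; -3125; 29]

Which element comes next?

First coordinate goes 1, 5, 6, 11, 17, 28 → 45 (each term is the sum of the two before it).
Second coordinate: ×5 each step; -1, -5, -25, -125, -625, -3125 → -15625.
Third coordinate: alternating steps +1, +3, +1, +3, …, so 20, 21, 24, 25, 28, 29 → 32.
So the next element is [45; -15625; 32].

[45; -15625; 32]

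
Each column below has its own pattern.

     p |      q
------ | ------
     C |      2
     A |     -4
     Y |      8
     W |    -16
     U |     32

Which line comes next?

Column p: letters move back 2 places in the alphabet, wrapping A→Z; C, A, Y, W, U → S.
Column q — ×(-2) each step: 2, -4, 8, -16, 32 → -64.
Putting it together: S  -64.

S  -64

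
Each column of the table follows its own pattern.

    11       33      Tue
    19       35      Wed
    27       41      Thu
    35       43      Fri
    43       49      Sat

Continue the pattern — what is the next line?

51  51  Sun

For the first component, +8 each step: 11, 19, 27, 35, 43 → 51.
Second component: alternating steps +2, +6, +2, +6, …; 33, 35, 41, 43, 49 → 51.
Day: runs through the weekdays Mon→Sun, so Tue, Wed, Thu, Fri, Sat → Sun.
So the next line is 51  51  Sun.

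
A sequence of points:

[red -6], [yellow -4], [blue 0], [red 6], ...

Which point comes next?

Colour: red, yellow, blue, red → yellow (repeats red → yellow → blue).
Second entry: -6, -4, 0, 6 → 14 (differences are 2, 4, 6, … (increasing by 2 each time)).
Putting it together: [yellow 14].

[yellow 14]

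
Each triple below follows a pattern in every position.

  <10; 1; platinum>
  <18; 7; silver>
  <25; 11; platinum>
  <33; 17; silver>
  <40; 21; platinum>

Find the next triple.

First component: 10, 18, 25, 33, 40 → 48 (alternating steps +8, +7, +8, +7, …).
Second component: alternating steps +6, +4, +6, +4, …, so 1, 7, 11, 17, 21 → 27.
Metal goes platinum, silver, platinum, silver, platinum → silver (alternates platinum ↔ silver).
So the next triple is <48; 27; silver>.

<48; 27; silver>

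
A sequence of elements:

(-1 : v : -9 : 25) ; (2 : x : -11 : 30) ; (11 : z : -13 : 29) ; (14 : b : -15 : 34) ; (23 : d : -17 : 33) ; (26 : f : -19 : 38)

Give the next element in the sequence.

For the first part, alternating steps +3, +9, +3, +9, …: -1, 2, 11, 14, 23, 26 → 35.
Letter: v, x, z, b, d, f → h (letters move forward 2 places in the alphabet, wrapping Z→A).
Third part: -9, -11, -13, -15, -17, -19 → -21 (−2 each step).
Fourth part — alternating steps +5, −1, +5, −1, …: 25, 30, 29, 34, 33, 38 → 37.
Combining the parts gives (35 : h : -21 : 37).

(35 : h : -21 : 37)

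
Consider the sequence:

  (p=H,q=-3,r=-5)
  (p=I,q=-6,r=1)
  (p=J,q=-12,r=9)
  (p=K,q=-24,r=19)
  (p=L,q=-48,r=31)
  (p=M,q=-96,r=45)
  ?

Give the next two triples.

(p=N,q=-192,r=61), (p=O,q=-384,r=79)

P: H, I, J, K, L, M → N → O (letters move forward 1 place in the alphabet).
For the q, ×2 each step: -3, -6, -12, -24, -48, -96 → -192 → -384.
R goes -5, 1, 9, 19, 31, 45 → 61 → 79 (differences are 6, 8, 10, … (increasing by 2 each time)).
So the next two triples are (p=N,q=-192,r=61) and (p=O,q=-384,r=79).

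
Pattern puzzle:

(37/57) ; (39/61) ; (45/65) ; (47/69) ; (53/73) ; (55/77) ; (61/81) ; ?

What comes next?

First part: alternating steps +2, +6, +2, +6, …, so 37, 39, 45, 47, 53, 55, 61 → 63.
For the second part, +4 each step: 57, 61, 65, 69, 73, 77, 81 → 85.
Combining the parts gives (63/85).

(63/85)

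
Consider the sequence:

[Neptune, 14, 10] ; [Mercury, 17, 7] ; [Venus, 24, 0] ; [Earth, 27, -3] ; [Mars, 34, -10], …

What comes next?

Planet — runs through the planets Mercury→Neptune: Neptune, Mercury, Venus, Earth, Mars → Jupiter.
For the second part, alternating steps +3, +7, +3, +7, …: 14, 17, 24, 27, 34 → 37.
Third part — together with the second part always sums to 24: 10, 7, 0, -3, -10 → -13.
Combining the parts gives [Jupiter, 37, -13].

[Jupiter, 37, -13]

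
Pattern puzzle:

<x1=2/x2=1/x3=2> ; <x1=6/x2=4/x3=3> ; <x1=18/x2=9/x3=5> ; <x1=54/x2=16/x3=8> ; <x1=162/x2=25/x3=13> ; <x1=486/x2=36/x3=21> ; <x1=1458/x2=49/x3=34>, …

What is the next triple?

X1: 2, 6, 18, 54, 162, 486, 1458 → 4374 (×3 each step).
X2 — perfect squares: 1², 2², 3², …: 1, 4, 9, 16, 25, 36, 49 → 64.
X3 goes 2, 3, 5, 8, 13, 21, 34 → 55 (each term is the sum of the two before it).
So the next triple is <x1=4374/x2=64/x3=55>.

<x1=4374/x2=64/x3=55>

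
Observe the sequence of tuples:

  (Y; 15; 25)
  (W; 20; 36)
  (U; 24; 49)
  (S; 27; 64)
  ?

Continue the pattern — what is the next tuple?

For the letter, letters move back 2 places in the alphabet: Y, W, U, S → Q.
Second component: differences are 5, 4, 3, … (decreasing by 1 each time); 15, 20, 24, 27 → 29.
Third component: perfect squares: 5², 6², 7², …; 25, 36, 49, 64 → 81.
Combining the parts gives (Q; 29; 81).

(Q; 29; 81)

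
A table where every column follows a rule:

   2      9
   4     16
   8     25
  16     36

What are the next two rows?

First component goes 2, 4, 8, 16 → 32 → 64 (×2 each step).
Second component goes 9, 16, 25, 36 → 49 → 64 (perfect squares: 3², 4², 5², …).
So the next two rows are 32  49 and 64  64.

32  49; 64  64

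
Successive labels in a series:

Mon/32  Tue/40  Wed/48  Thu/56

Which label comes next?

Fri/64

Day goes Mon, Tue, Wed, Thu → Fri (runs through the weekdays Mon→Sun).
Second component goes 32, 40, 48, 56 → 64 (+8 each step).
Putting it together: Fri/64.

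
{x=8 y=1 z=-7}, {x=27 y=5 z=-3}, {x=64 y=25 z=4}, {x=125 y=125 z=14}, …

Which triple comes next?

{x=216 y=625 z=27}

X: perfect cubes: 2³, 3³, 4³, …; 8, 27, 64, 125 → 216.
Y: ×5 each step; 1, 5, 25, 125 → 625.
Z: -7, -3, 4, 14 → 27 (differences are 4, 7, 10, … (increasing by 3 each time)).
Combining the parts gives {x=216 y=625 z=27}.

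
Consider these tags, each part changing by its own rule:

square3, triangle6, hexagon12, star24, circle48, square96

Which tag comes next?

triangle192

For the shape, repeats square → triangle → hexagon → star → circle: square, triangle, hexagon, star, circle, square → triangle.
Second component: ×2 each step; 3, 6, 12, 24, 48, 96 → 192.
Putting it together: triangle192.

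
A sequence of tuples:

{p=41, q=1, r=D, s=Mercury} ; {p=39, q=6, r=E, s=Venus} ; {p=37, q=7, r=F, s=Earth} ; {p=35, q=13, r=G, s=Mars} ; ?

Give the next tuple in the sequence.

{p=33, q=20, r=H, s=Jupiter}

P goes 41, 39, 37, 35 → 33 (−2 each step).
Q: each term is the sum of the two before it; 1, 6, 7, 13 → 20.
R: letters move forward 1 place in the alphabet, so D, E, F, G → H.
S: runs through the planets Mercury→Neptune, so Mercury, Venus, Earth, Mars → Jupiter.
Putting it together: {p=33, q=20, r=H, s=Jupiter}.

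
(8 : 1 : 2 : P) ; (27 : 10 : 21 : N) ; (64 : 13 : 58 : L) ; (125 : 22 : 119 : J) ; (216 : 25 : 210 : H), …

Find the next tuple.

(343 : 34 : 337 : F)

First entry: 8, 27, 64, 125, 216 → 343 (perfect cubes: 2³, 3³, 4³, …).
Second entry: alternating steps +9, +3, +9, +3, …; 1, 10, 13, 22, 25 → 34.
Third entry: always 6 less than the first entry; 2, 21, 58, 119, 210 → 337.
Letter: letters move back 2 places in the alphabet; P, N, L, J, H → F.
So the next tuple is (343 : 34 : 337 : F).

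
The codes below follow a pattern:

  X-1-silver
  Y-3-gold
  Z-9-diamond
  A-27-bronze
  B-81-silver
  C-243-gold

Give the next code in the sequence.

D-729-diamond

For the letter, letters move forward 1 place in the alphabet, wrapping Z→A: X, Y, Z, A, B, C → D.
Second component goes 1, 3, 9, 27, 81, 243 → 729 (×3 each step).
Rank: repeats silver → gold → diamond → bronze; silver, gold, diamond, bronze, silver, gold → diamond.
So the next code is D-729-diamond.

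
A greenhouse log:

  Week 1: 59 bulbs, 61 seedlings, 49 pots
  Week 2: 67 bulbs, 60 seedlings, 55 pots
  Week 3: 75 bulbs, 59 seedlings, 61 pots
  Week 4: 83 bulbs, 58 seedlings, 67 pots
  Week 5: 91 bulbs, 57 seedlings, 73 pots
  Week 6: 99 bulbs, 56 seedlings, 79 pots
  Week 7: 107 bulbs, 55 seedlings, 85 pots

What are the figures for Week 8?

Bulbs — +8 each step: 59, 67, 75, 83, 91, 99, 107 → 115.
Seedlings: −1 each step; 61, 60, 59, 58, 57, 56, 55 → 54.
Pots — +6 each step: 49, 55, 61, 67, 73, 79, 85 → 91.
So the next record is 115 bulbs, 54 seedlings, 91 pots.

115 bulbs, 54 seedlings, 91 pots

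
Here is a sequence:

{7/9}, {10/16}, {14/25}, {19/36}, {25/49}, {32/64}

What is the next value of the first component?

40

First component goes 7, 10, 14, 19, 25, 32 → 40 (differences are 3, 4, 5, … (increasing by 1 each time)).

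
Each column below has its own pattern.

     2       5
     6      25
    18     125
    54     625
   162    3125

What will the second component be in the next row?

First component — ×3 each step: 2, 6, 18, 54, 162 → 486.
Second component: ×5 each step; 5, 25, 125, 625, 3125 → 15625.

15625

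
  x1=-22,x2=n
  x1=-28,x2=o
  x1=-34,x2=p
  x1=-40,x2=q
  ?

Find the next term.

x1=-46,x2=r

X1: −6 each step; -22, -28, -34, -40 → -46.
X2 goes n, o, p, q → r (letters move forward 1 place in the alphabet).
So the next term is x1=-46,x2=r.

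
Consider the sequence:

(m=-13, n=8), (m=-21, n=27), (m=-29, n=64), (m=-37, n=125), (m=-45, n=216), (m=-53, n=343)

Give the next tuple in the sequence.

M — −8 each step: -13, -21, -29, -37, -45, -53 → -61.
N: 8, 27, 64, 125, 216, 343 → 512 (perfect cubes: 2³, 3³, 4³, …).
Putting it together: (m=-61, n=512).

(m=-61, n=512)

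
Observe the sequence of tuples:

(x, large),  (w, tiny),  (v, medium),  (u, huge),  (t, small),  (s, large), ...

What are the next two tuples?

Letter: letters move back 1 place in the alphabet; x, w, v, u, t, s → r → q.
Size: repeats large → tiny → medium → huge → small; large, tiny, medium, huge, small, large → tiny → medium.
Putting the parts together: (r, tiny) and then (q, medium).

(r, tiny), (q, medium)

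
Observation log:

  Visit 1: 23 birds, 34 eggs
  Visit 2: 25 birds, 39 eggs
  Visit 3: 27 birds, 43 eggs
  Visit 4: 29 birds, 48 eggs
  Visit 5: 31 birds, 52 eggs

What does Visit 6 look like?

33 birds, 57 eggs

For the birds, +2 each step: 23, 25, 27, 29, 31 → 33.
Eggs — alternating steps +5, +4, +5, +4, …: 34, 39, 43, 48, 52 → 57.
Putting it together: 33 birds, 57 eggs.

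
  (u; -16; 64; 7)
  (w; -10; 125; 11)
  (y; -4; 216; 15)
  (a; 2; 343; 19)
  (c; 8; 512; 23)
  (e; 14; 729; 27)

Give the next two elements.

(g; 20; 1000; 31), (i; 26; 1331; 35)

Letter — letters move forward 2 places in the alphabet, wrapping Z→A: u, w, y, a, c, e → g → i.
Second entry — +6 each step: -16, -10, -4, 2, 8, 14 → 20 → 26.
Third entry goes 64, 125, 216, 343, 512, 729 → 1000 → 1331 (perfect cubes: 4³, 5³, 6³, …).
For the fourth entry, +4 each step: 7, 11, 15, 19, 23, 27 → 31 → 35.
Putting the parts together: (g; 20; 1000; 31) and then (i; 26; 1331; 35).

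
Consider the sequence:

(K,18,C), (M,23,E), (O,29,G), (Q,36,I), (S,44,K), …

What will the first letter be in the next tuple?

First letter: letters move forward 2 places in the alphabet; K, M, O, Q, S → U.

U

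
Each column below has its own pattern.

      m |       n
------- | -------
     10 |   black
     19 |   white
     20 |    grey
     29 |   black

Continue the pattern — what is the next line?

30  white

Column m — alternating steps +9, +1, +9, +1, …: 10, 19, 20, 29 → 30.
Column n — repeats black → white → grey: black, white, grey, black → white.
So the next line is 30  white.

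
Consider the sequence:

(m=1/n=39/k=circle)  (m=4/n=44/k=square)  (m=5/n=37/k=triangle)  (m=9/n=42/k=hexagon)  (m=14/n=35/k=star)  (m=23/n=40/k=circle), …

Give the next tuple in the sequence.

(m=37/n=33/k=square)

M goes 1, 4, 5, 9, 14, 23 → 37 (each term is the sum of the two before it).
For the n, alternating steps +5, −7, +5, −7, …: 39, 44, 37, 42, 35, 40 → 33.
K goes circle, square, triangle, hexagon, star, circle → square (repeats circle → square → triangle → hexagon → star).
So the next tuple is (m=37/n=33/k=square).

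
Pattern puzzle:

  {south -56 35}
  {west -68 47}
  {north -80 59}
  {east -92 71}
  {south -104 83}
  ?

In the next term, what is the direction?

Direction — repeats south → west → north → east: south, west, north, east, south → west.

west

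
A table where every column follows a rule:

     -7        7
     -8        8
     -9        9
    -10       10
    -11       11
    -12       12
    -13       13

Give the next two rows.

-14  14; -15  15

First component goes -7, -8, -9, -10, -11, -12, -13 → -14 → -15 (−1 each step).
Second component: together with the first component always sums to 0; 7, 8, 9, 10, 11, 12, 13 → 14 → 15.
So the next two rows are -14  14 and -15  15.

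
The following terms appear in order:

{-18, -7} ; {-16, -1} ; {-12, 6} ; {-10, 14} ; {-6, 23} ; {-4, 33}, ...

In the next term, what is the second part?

44

Second part: -7, -1, 6, 14, 23, 33 → 44 (differences are 6, 7, 8, … (increasing by 1 each time)).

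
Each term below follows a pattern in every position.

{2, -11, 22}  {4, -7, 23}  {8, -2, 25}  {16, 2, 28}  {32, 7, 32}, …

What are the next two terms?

{64, 11, 37}, {128, 16, 43}

First entry: 2, 4, 8, 16, 32 → 64 → 128 (×2 each step).
Second entry: alternating steps +4, +5, +4, +5, …; -11, -7, -2, 2, 7 → 11 → 16.
For the third entry, differences are 1, 2, 3, … (increasing by 1 each time): 22, 23, 25, 28, 32 → 37 → 43.
So the next two terms are {64, 11, 37} and {128, 16, 43}.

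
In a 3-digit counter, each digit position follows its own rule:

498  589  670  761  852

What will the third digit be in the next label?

Third digit: 8, 9, 0, 1, 2 → 3 (+1 each step, mod 10).

3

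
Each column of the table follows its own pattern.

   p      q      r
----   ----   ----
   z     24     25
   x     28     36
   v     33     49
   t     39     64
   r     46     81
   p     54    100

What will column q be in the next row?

Column p goes z, x, v, t, r, p → n (letters move back 2 places in the alphabet).
Column q — differences are 4, 5, 6, … (increasing by 1 each time): 24, 28, 33, 39, 46, 54 → 63.
Column r goes 25, 36, 49, 64, 81, 100 → 121 (perfect squares: 5², 6², 7², …).

63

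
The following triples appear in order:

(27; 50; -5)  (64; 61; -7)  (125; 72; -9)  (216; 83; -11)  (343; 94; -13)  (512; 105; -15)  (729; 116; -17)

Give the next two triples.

(1000; 127; -19), (1331; 138; -21)

First entry: 27, 64, 125, 216, 343, 512, 729 → 1000 → 1331 (perfect cubes: 3³, 4³, 5³, …).
Second entry: 50, 61, 72, 83, 94, 105, 116 → 127 → 138 (+11 each step).
Third entry: −2 each step; -5, -7, -9, -11, -13, -15, -17 → -19 → -21.
Putting the parts together: (1000; 127; -19) and then (1331; 138; -21).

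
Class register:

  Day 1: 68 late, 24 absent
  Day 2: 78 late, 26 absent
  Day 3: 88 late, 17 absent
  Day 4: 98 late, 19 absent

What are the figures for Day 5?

108 late, 10 absent

For the late, +10 each step: 68, 78, 88, 98 → 108.
Absent: 24, 26, 17, 19 → 10 (alternating steps +2, −9, +2, −9, …).
Putting it together: 108 late, 10 absent.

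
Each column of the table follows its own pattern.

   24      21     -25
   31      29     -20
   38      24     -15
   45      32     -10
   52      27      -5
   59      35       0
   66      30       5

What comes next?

First component goes 24, 31, 38, 45, 52, 59, 66 → 73 (+7 each step).
Second component — alternating steps +8, −5, +8, −5, …: 21, 29, 24, 32, 27, 35, 30 → 38.
Third component: +5 each step; -25, -20, -15, -10, -5, 0, 5 → 10.
Combining the parts gives 73  38  10.

73  38  10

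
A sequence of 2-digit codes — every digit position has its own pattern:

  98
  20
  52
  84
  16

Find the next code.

48

First digit — +3 each step, mod 10: 9, 2, 5, 8, 1 → 4.
Second digit: 8, 0, 2, 4, 6 → 8 (+2 each step, mod 10).
So the next code is 48.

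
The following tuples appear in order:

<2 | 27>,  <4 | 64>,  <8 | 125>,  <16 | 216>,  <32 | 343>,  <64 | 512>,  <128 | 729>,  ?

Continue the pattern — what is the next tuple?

For the first entry, ×2 each step: 2, 4, 8, 16, 32, 64, 128 → 256.
Second entry — perfect cubes: 3³, 4³, 5³, …: 27, 64, 125, 216, 343, 512, 729 → 1000.
So the next tuple is <256 | 1000>.

<256 | 1000>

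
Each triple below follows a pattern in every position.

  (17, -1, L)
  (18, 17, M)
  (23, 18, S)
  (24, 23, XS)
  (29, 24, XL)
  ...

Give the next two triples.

(30, 29, L), (35, 30, M)

First part goes 17, 18, 23, 24, 29 → 30 → 35 (alternating steps +1, +5, +1, +5, …).
Second part: always the previous value of the first part, so -1, 17, 18, 23, 24 → 29 → 30.
Size — runs backward through clothing sizes XS→XL: L, M, S, XS, XL → L → M.
So the next two triples are (30, 29, L) and (35, 30, M).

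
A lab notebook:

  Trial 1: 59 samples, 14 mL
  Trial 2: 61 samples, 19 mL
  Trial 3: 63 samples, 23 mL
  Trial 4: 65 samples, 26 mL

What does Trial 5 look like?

67 samples, 28 mL

Samples: +2 each step, so 59, 61, 63, 65 → 67.
ML goes 14, 19, 23, 26 → 28 (differences are 5, 4, 3, … (decreasing by 1 each time)).
So the next row is 67 samples, 28 mL.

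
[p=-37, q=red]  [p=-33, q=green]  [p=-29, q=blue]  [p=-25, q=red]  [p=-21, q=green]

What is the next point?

[p=-17, q=blue]

P goes -37, -33, -29, -25, -21 → -17 (+4 each step).
Q — repeats red → green → blue: red, green, blue, red, green → blue.
Combining the parts gives [p=-17, q=blue].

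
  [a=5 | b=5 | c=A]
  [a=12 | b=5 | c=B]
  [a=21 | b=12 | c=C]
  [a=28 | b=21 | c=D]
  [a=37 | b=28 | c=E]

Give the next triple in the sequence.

[a=44 | b=37 | c=F]

A: alternating steps +7, +9, +7, +9, …; 5, 12, 21, 28, 37 → 44.
For the b, always the previous value of the a: 5, 5, 12, 21, 28 → 37.
C: letters move forward 1 place in the alphabet, so A, B, C, D, E → F.
So the next triple is [a=44 | b=37 | c=F].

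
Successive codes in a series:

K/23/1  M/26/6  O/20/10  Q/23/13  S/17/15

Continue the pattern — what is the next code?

Letter: K, M, O, Q, S → U (letters move forward 2 places in the alphabet).
Second component: alternating steps +3, −6, +3, −6, …, so 23, 26, 20, 23, 17 → 20.
Third component goes 1, 6, 10, 13, 15 → 16 (differences are 5, 4, 3, … (decreasing by 1 each time)).
So the next code is U/20/16.

U/20/16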